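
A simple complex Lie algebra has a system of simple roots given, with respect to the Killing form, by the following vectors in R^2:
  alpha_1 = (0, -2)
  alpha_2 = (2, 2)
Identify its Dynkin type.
B_2 (so(5))

Compute the Cartan integers a_ij = 2(alpha_i, alpha_j)/(alpha_j, alpha_j); the resulting 2x2 Cartan matrix is
[[2, -1], [-2, 2]].
The roots have two lengths (squared-length ratio 2:1); the short ones are alpha_{1}. The associated Dynkin diagram is a chain of 2 nodes with a double edge at one end; the terminal node there is the unique short simple root (B_2), so the type is B_2 (the algebra so(5)).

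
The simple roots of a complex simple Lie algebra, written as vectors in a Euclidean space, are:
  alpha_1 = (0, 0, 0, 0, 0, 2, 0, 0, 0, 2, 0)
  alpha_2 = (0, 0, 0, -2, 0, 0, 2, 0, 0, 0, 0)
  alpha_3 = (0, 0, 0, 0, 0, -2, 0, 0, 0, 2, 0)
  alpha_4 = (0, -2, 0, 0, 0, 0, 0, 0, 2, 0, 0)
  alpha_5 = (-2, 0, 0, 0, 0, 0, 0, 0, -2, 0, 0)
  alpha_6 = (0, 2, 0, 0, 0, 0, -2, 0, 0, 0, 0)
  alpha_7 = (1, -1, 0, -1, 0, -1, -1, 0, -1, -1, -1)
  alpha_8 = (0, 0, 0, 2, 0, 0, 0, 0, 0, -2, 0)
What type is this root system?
Compute the Cartan integers a_ij = 2(alpha_i, alpha_j)/(alpha_j, alpha_j); the resulting 8x8 Cartan matrix is
[[2, 0, 0, 0, 0, 0, -1, -1], [0, 2, 0, 0, 0, -1, 0, -1], [0, 0, 2, 0, 0, 0, 0, -1], [0, 0, 0, 2, -1, -1, 0, 0], [0, 0, 0, -1, 2, 0, 0, 0], [0, -1, 0, -1, 0, 2, 0, 0], [-1, 0, 0, 0, 0, 0, 2, 0], [-1, -1, -1, 0, 0, 0, 0, 2]].
All simple roots have the same length, so the diagram is simply laced. The associated Dynkin diagram is a chain of 7 nodes with one extra node attached to the third node from one end (E_8), so the type is E_8.

E8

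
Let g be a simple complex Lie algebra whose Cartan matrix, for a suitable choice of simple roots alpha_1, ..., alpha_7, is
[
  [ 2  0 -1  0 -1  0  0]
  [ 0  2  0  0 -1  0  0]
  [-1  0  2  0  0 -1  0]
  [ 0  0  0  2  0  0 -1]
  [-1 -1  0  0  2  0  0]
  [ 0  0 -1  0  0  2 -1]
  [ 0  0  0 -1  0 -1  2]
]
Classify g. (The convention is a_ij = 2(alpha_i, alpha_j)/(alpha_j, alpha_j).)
The matrix has rank 7 with 2's on the diagonal. Reading the off-diagonal entries as Dynkin edges (a single edge where a_ij = a_ji = -1; a double or triple edge where a_ij * a_ji = 2 or 3), the diagram is a chain of 7 nodes with single edges (A_7). One simple-root ordering that puts it in standard form is (alpha_4, alpha_7, alpha_6, alpha_3, alpha_1, alpha_5, alpha_2). So the algebra is type A_7, i.e. sl(8).

A_7 (sl(8))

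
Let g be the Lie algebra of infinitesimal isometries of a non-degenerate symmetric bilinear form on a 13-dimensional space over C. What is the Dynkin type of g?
This is so(13) with 13 odd, which has dimension 13(13-1)/2 = 78 and rank (13-1)/2 = 6. In the classification of classical Lie algebras, the orthogonal algebra so(2n+1) in an odd number of variables has type B_n; here n = 6, so the Dynkin diagram is a chain of 6 nodes with a double edge at one end; the terminal node there is the unique short simple root (B_6). Hence the type is B_6.

B_6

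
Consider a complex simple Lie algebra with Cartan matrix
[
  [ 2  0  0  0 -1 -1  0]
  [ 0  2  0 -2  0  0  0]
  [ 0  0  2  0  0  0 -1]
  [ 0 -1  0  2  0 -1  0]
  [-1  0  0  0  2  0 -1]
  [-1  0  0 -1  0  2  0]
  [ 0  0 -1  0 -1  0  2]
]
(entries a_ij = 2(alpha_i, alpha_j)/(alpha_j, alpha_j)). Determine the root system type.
C7

The matrix has rank 7 with 2's on the diagonal. Reading the off-diagonal entries as Dynkin edges (a single edge where a_ij = a_ji = -1; a double or triple edge where a_ij * a_ji = 2 or 3), the diagram is a chain of 7 nodes with a double edge at one end; the terminal node there is the unique long simple root (C_7). One simple-root ordering that puts it in standard form is (alpha_3, alpha_7, alpha_5, alpha_1, alpha_6, alpha_4, alpha_2). So the algebra is type C_7, i.e. sp(14).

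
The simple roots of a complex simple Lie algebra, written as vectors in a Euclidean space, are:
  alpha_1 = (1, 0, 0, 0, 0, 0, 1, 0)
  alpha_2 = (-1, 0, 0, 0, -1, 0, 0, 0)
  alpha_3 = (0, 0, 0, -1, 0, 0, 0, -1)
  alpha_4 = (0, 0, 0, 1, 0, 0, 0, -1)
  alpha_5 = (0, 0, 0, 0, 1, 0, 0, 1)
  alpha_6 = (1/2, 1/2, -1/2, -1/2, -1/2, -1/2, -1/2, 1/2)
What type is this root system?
Compute the Cartan integers a_ij = 2(alpha_i, alpha_j)/(alpha_j, alpha_j); the resulting 6x6 Cartan matrix is
[[2, -1, 0, 0, 0, 0], [-1, 2, 0, 0, -1, 0], [0, 0, 2, 0, -1, 0], [0, 0, 0, 2, -1, -1], [0, -1, -1, -1, 2, 0], [0, 0, 0, -1, 0, 2]].
All simple roots have the same length, so the diagram is simply laced. The associated Dynkin diagram is a chain of 5 nodes with one extra node attached to the third node from one end (E_6), so the type is E_6.

E_6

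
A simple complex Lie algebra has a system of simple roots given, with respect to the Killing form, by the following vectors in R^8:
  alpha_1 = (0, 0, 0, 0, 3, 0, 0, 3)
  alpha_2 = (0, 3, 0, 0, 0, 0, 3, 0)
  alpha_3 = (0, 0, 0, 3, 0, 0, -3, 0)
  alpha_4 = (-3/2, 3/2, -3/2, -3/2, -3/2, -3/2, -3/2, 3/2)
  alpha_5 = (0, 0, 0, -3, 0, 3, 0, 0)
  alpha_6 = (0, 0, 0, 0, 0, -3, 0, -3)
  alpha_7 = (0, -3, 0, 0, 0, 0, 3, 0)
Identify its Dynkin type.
Compute the Cartan integers a_ij = 2(alpha_i, alpha_j)/(alpha_j, alpha_j); the resulting 7x7 Cartan matrix is
[[2, 0, 0, 0, 0, -1, 0], [0, 2, -1, 0, 0, 0, 0], [0, -1, 2, 0, -1, 0, -1], [0, 0, 0, 2, 0, 0, -1], [0, 0, -1, 0, 2, -1, 0], [-1, 0, 0, 0, -1, 2, 0], [0, 0, -1, -1, 0, 0, 2]].
All simple roots have the same length, so the diagram is simply laced. The associated Dynkin diagram is a chain of 6 nodes with one extra node attached to the third node from one end (E_7), so the type is E_7.

E7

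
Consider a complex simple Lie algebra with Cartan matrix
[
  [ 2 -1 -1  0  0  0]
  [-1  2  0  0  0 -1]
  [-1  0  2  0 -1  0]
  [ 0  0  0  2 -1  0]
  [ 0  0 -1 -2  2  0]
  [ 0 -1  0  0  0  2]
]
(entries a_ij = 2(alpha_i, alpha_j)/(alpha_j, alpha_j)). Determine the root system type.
B_6

The matrix has rank 6 with 2's on the diagonal. Reading the off-diagonal entries as Dynkin edges (a single edge where a_ij = a_ji = -1; a double or triple edge where a_ij * a_ji = 2 or 3), the diagram is a chain of 6 nodes with a double edge at one end; the terminal node there is the unique short simple root (B_6). One simple-root ordering that puts it in standard form is (alpha_6, alpha_2, alpha_1, alpha_3, alpha_5, alpha_4). So the algebra is type B_6, i.e. so(13).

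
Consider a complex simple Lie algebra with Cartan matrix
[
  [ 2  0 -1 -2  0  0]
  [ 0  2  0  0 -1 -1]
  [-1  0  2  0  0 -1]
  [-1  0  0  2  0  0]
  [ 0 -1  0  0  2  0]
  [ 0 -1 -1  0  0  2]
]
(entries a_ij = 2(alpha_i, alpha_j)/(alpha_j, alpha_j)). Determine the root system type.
The matrix has rank 6 with 2's on the diagonal. Reading the off-diagonal entries as Dynkin edges (a single edge where a_ij = a_ji = -1; a double or triple edge where a_ij * a_ji = 2 or 3), the diagram is a chain of 6 nodes with a double edge at one end; the terminal node there is the unique short simple root (B_6). One simple-root ordering that puts it in standard form is (alpha_5, alpha_2, alpha_6, alpha_3, alpha_1, alpha_4). So the algebra is type B_6, i.e. so(13).

B_6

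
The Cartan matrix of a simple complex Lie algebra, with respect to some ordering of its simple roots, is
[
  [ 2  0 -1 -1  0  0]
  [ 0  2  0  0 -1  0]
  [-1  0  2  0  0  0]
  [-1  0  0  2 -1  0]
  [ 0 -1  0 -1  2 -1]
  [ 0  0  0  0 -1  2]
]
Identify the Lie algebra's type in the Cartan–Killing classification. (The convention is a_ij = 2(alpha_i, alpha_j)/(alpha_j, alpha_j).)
The matrix has rank 6 with 2's on the diagonal. Reading the off-diagonal entries as Dynkin edges (a single edge where a_ij = a_ji = -1; a double or triple edge where a_ij * a_ji = 2 or 3), the diagram is a chain of 4 nodes with a fork of two nodes at one end (D_6). One simple-root ordering that puts it in standard form is (alpha_3, alpha_1, alpha_4, alpha_5, alpha_6, alpha_2). So the algebra is type D_6, i.e. so(12).

D_6 (so(12))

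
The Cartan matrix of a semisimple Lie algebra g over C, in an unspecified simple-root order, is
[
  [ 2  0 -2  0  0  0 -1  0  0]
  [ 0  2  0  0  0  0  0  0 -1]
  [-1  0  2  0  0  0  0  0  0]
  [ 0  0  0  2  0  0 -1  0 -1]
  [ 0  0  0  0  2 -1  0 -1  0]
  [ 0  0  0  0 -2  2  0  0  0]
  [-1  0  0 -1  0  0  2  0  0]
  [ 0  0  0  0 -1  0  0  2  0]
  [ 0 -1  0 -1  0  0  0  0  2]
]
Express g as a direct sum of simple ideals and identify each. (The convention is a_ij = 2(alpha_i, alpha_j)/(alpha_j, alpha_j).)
B_6 (so(13)) + C_3 (sp(6))

The diagram associated to this matrix has two connected components: the simple roots {alpha_1, alpha_2, alpha_3, alpha_4, alpha_7, alpha_9} form a chain of 6 nodes with a double edge at one end; the terminal node there is the unique short simple root (B_6), and {alpha_5, alpha_6, alpha_8} form a chain of 3 nodes with a double edge at one end; the terminal node there is the unique long simple root (C_3). A semisimple Lie algebra decomposes uniquely as the direct sum of simple ideals, one per connected component of its Dynkin diagram, so g ≅ B_6 ⊕ C_3 (dimension 78 + 21 = 99).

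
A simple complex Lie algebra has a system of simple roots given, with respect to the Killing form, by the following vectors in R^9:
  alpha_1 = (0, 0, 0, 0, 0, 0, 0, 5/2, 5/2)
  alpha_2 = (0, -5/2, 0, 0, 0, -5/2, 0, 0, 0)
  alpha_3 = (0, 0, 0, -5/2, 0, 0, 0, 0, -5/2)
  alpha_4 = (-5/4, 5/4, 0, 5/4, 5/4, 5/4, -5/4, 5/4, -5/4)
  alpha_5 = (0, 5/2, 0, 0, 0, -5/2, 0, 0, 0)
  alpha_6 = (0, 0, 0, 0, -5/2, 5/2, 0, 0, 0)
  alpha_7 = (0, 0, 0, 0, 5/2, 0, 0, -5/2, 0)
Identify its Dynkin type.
type E_7

Compute the Cartan integers a_ij = 2(alpha_i, alpha_j)/(alpha_j, alpha_j); the resulting 7x7 Cartan matrix is
[[2, 0, -1, 0, 0, 0, -1], [0, 2, 0, -1, 0, -1, 0], [-1, 0, 2, 0, 0, 0, 0], [0, -1, 0, 2, 0, 0, 0], [0, 0, 0, 0, 2, -1, 0], [0, -1, 0, 0, -1, 2, -1], [-1, 0, 0, 0, 0, -1, 2]].
All simple roots have the same length, so the diagram is simply laced. The associated Dynkin diagram is a chain of 6 nodes with one extra node attached to the third node from one end (E_7), so the type is E_7.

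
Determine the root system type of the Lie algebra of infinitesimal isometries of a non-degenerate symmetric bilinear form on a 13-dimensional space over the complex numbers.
This is so(13) with 13 odd, which has dimension 13(13-1)/2 = 78 and rank (13-1)/2 = 6. In the classification of classical Lie algebras, the orthogonal algebra so(2n+1) in an odd number of variables has type B_n; here n = 6, so the Dynkin diagram is a chain of 6 nodes with a double edge at one end; the terminal node there is the unique short simple root (B_6). Hence the type is B_6.

B_6 (so(13))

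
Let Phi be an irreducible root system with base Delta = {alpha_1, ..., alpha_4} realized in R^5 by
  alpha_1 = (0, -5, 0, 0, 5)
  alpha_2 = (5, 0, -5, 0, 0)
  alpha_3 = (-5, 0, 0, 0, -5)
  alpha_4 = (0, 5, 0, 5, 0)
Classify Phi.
Compute the Cartan integers a_ij = 2(alpha_i, alpha_j)/(alpha_j, alpha_j); the resulting 4x4 Cartan matrix is
[[2, 0, -1, -1], [0, 2, -1, 0], [-1, -1, 2, 0], [-1, 0, 0, 2]].
All simple roots have the same length, so the diagram is simply laced. The associated Dynkin diagram is a chain of 4 nodes with single edges (A_4), so the type is A_4 (the algebra sl(5)).

type A_4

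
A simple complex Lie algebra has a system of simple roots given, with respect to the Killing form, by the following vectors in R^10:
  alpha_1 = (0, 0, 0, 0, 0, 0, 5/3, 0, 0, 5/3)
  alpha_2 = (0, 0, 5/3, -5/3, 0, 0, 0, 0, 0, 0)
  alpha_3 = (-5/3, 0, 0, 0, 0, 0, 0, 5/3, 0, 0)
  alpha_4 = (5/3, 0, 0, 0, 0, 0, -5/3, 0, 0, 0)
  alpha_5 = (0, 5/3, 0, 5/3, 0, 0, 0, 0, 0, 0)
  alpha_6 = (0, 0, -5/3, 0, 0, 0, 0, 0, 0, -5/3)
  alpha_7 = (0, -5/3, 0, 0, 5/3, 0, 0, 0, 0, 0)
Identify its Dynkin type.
Compute the Cartan integers a_ij = 2(alpha_i, alpha_j)/(alpha_j, alpha_j); the resulting 7x7 Cartan matrix is
[[2, 0, 0, -1, 0, -1, 0], [0, 2, 0, 0, -1, -1, 0], [0, 0, 2, -1, 0, 0, 0], [-1, 0, -1, 2, 0, 0, 0], [0, -1, 0, 0, 2, 0, -1], [-1, -1, 0, 0, 0, 2, 0], [0, 0, 0, 0, -1, 0, 2]].
All simple roots have the same length, so the diagram is simply laced. The associated Dynkin diagram is a chain of 7 nodes with single edges (A_7), so the type is A_7 (the algebra sl(8)).

A_7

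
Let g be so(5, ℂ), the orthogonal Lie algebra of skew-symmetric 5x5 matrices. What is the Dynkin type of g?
B_2

This is so(5) with 5 odd, which has dimension 5(5-1)/2 = 10 and rank (5-1)/2 = 2. In the classification of classical Lie algebras, the orthogonal algebra so(2n+1) in an odd number of variables has type B_n; here n = 2, so the Dynkin diagram is a chain of 2 nodes with a double edge at one end; the terminal node there is the unique short simple root (B_2). Hence the type is B_2.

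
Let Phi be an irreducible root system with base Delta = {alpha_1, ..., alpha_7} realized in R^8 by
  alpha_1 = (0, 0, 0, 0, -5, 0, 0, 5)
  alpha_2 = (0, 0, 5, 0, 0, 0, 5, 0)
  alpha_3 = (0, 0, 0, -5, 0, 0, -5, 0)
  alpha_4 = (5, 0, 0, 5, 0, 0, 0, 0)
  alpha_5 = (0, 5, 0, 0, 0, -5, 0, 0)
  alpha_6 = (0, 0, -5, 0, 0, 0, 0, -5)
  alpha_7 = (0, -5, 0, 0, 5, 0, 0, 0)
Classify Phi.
Compute the Cartan integers a_ij = 2(alpha_i, alpha_j)/(alpha_j, alpha_j); the resulting 7x7 Cartan matrix is
[[2, 0, 0, 0, 0, -1, -1], [0, 2, -1, 0, 0, -1, 0], [0, -1, 2, -1, 0, 0, 0], [0, 0, -1, 2, 0, 0, 0], [0, 0, 0, 0, 2, 0, -1], [-1, -1, 0, 0, 0, 2, 0], [-1, 0, 0, 0, -1, 0, 2]].
All simple roots have the same length, so the diagram is simply laced. The associated Dynkin diagram is a chain of 7 nodes with single edges (A_7), so the type is A_7 (the algebra sl(8)).

type A_7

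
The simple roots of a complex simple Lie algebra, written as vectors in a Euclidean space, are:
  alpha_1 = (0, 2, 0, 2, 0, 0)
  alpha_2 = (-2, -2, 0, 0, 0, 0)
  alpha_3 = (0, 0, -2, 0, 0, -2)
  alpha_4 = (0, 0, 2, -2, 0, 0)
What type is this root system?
A4

Compute the Cartan integers a_ij = 2(alpha_i, alpha_j)/(alpha_j, alpha_j); the resulting 4x4 Cartan matrix is
[[2, -1, 0, -1], [-1, 2, 0, 0], [0, 0, 2, -1], [-1, 0, -1, 2]].
All simple roots have the same length, so the diagram is simply laced. The associated Dynkin diagram is a chain of 4 nodes with single edges (A_4), so the type is A_4 (the algebra sl(5)).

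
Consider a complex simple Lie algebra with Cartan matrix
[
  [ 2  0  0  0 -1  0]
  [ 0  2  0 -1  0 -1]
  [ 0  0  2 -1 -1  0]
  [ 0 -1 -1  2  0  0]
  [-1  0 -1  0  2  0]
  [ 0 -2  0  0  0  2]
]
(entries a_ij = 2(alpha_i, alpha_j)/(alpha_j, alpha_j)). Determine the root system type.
The matrix has rank 6 with 2's on the diagonal. Reading the off-diagonal entries as Dynkin edges (a single edge where a_ij = a_ji = -1; a double or triple edge where a_ij * a_ji = 2 or 3), the diagram is a chain of 6 nodes with a double edge at one end; the terminal node there is the unique long simple root (C_6). One simple-root ordering that puts it in standard form is (alpha_1, alpha_5, alpha_3, alpha_4, alpha_2, alpha_6). So the algebra is type C_6, i.e. sp(12).

type C_6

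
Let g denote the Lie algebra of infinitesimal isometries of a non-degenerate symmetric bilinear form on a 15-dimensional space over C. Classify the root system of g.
B7

This is so(15) with 15 odd, which has dimension 15(15-1)/2 = 105 and rank (15-1)/2 = 7. In the classification of classical Lie algebras, the orthogonal algebra so(2n+1) in an odd number of variables has type B_n; here n = 7, so the Dynkin diagram is a chain of 7 nodes with a double edge at one end; the terminal node there is the unique short simple root (B_7). Hence the type is B_7.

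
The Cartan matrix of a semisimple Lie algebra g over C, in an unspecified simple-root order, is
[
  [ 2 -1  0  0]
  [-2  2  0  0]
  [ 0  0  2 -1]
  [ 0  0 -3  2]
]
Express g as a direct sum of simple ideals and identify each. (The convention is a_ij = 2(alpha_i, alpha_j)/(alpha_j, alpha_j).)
B_2 (so(5)) + G_2

The diagram associated to this matrix has two connected components: the simple roots {alpha_1, alpha_2} form a chain of 2 nodes with a double edge at one end; the terminal node there is the unique short simple root (B_2), and {alpha_3, alpha_4} form two nodes joined by a triple edge (G_2). A semisimple Lie algebra decomposes uniquely as the direct sum of simple ideals, one per connected component of its Dynkin diagram, so g ≅ B_2 ⊕ G_2 (dimension 10 + 14 = 24).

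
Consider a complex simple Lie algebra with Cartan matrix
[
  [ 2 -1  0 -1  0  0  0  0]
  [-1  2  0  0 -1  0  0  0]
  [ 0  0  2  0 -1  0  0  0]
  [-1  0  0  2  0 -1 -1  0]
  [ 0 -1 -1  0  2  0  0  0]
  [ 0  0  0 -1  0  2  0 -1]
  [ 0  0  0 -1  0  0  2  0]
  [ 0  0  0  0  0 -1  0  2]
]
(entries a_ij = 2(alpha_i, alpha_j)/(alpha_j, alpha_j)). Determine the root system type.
E_8

The matrix has rank 8 with 2's on the diagonal. Reading the off-diagonal entries as Dynkin edges (a single edge where a_ij = a_ji = -1; a double or triple edge where a_ij * a_ji = 2 or 3), the diagram is a chain of 7 nodes with one extra node attached to the third node from one end (E_8). One simple-root ordering that puts it in standard form is (alpha_8, alpha_7, alpha_6, alpha_4, alpha_1, alpha_2, alpha_5, alpha_3). So the algebra is type E_8.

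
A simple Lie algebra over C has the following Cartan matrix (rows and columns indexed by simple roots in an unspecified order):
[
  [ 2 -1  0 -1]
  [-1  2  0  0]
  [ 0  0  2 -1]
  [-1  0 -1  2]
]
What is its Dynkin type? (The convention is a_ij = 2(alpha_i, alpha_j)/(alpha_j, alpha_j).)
The matrix has rank 4 with 2's on the diagonal. Reading the off-diagonal entries as Dynkin edges (a single edge where a_ij = a_ji = -1; a double or triple edge where a_ij * a_ji = 2 or 3), the diagram is a chain of 4 nodes with single edges (A_4). One simple-root ordering that puts it in standard form is (alpha_3, alpha_4, alpha_1, alpha_2). So the algebra is type A_4, i.e. sl(5).

A_4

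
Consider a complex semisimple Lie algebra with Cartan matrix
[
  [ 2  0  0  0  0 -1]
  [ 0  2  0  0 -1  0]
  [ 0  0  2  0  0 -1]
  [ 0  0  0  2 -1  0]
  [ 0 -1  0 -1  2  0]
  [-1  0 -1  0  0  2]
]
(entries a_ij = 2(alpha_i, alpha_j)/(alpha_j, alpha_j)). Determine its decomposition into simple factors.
The diagram associated to this matrix has two connected components: the simple roots {alpha_2, alpha_4, alpha_5} form a chain of 3 nodes with single edges (A_3), and {alpha_1, alpha_3, alpha_6} form a chain of 3 nodes with single edges (A_3). A semisimple Lie algebra decomposes uniquely as the direct sum of simple ideals, one per connected component of its Dynkin diagram, so g ≅ A_3 ⊕ A_3 (dimension 15 + 15 = 30).

type A_3 ⊕ type A_3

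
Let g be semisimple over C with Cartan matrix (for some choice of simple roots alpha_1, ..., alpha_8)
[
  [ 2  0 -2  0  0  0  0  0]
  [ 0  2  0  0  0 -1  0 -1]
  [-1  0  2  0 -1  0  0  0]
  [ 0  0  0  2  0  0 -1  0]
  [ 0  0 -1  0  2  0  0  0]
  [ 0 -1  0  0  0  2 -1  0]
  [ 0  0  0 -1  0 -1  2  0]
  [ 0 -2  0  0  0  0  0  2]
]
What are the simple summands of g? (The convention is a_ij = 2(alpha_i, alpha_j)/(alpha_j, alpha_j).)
C_3 ⊕ C_5

The diagram associated to this matrix has two connected components: the simple roots {alpha_1, alpha_3, alpha_5} form a chain of 3 nodes with a double edge at one end; the terminal node there is the unique long simple root (C_3), and {alpha_2, alpha_4, alpha_6, alpha_7, alpha_8} form a chain of 5 nodes with a double edge at one end; the terminal node there is the unique long simple root (C_5). A semisimple Lie algebra decomposes uniquely as the direct sum of simple ideals, one per connected component of its Dynkin diagram, so g ≅ C_3 ⊕ C_5 (dimension 21 + 55 = 76).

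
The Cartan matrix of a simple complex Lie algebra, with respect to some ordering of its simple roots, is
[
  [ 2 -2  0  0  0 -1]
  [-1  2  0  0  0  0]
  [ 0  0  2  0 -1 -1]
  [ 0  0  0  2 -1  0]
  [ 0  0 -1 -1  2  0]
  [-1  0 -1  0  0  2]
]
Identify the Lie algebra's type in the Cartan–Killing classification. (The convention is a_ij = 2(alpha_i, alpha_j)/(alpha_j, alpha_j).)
The matrix has rank 6 with 2's on the diagonal. Reading the off-diagonal entries as Dynkin edges (a single edge where a_ij = a_ji = -1; a double or triple edge where a_ij * a_ji = 2 or 3), the diagram is a chain of 6 nodes with a double edge at one end; the terminal node there is the unique short simple root (B_6). One simple-root ordering that puts it in standard form is (alpha_4, alpha_5, alpha_3, alpha_6, alpha_1, alpha_2). So the algebra is type B_6, i.e. so(13).

type B_6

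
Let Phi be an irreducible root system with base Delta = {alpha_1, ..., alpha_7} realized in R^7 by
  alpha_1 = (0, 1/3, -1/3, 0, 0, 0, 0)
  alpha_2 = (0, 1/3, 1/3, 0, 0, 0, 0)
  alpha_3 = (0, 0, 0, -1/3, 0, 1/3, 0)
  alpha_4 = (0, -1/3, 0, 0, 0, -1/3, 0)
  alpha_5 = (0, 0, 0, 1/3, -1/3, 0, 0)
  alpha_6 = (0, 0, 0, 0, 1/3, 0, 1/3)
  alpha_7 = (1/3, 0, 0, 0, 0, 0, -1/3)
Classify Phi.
Compute the Cartan integers a_ij = 2(alpha_i, alpha_j)/(alpha_j, alpha_j); the resulting 7x7 Cartan matrix is
[[2, 0, 0, -1, 0, 0, 0], [0, 2, 0, -1, 0, 0, 0], [0, 0, 2, -1, -1, 0, 0], [-1, -1, -1, 2, 0, 0, 0], [0, 0, -1, 0, 2, -1, 0], [0, 0, 0, 0, -1, 2, -1], [0, 0, 0, 0, 0, -1, 2]].
All simple roots have the same length, so the diagram is simply laced. The associated Dynkin diagram is a chain of 5 nodes with a fork of two nodes at one end (D_7), so the type is D_7 (the algebra so(14)).

type D_7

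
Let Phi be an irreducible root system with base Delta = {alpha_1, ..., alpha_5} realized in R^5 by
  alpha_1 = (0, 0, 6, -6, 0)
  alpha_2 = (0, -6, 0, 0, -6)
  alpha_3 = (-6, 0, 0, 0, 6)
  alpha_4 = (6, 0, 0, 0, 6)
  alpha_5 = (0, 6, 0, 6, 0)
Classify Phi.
D_5

Compute the Cartan integers a_ij = 2(alpha_i, alpha_j)/(alpha_j, alpha_j); the resulting 5x5 Cartan matrix is
[[2, 0, 0, 0, -1], [0, 2, -1, -1, -1], [0, -1, 2, 0, 0], [0, -1, 0, 2, 0], [-1, -1, 0, 0, 2]].
All simple roots have the same length, so the diagram is simply laced. The associated Dynkin diagram is a chain of 3 nodes with a fork of two nodes at one end (D_5), so the type is D_5 (the algebra so(10)).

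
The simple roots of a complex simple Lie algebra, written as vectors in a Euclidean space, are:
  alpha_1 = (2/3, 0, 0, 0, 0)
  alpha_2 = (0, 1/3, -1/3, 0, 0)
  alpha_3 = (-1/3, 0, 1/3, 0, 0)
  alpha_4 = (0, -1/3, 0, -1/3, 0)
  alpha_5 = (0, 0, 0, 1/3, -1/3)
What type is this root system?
type C_5

Compute the Cartan integers a_ij = 2(alpha_i, alpha_j)/(alpha_j, alpha_j); the resulting 5x5 Cartan matrix is
[[2, 0, -2, 0, 0], [0, 2, -1, -1, 0], [-1, -1, 2, 0, 0], [0, -1, 0, 2, -1], [0, 0, 0, -1, 2]].
The roots have two lengths (squared-length ratio 2:1); the short ones are alpha_{2,3,4,5}. The associated Dynkin diagram is a chain of 5 nodes with a double edge at one end; the terminal node there is the unique long simple root (C_5), so the type is C_5 (the algebra sp(10)).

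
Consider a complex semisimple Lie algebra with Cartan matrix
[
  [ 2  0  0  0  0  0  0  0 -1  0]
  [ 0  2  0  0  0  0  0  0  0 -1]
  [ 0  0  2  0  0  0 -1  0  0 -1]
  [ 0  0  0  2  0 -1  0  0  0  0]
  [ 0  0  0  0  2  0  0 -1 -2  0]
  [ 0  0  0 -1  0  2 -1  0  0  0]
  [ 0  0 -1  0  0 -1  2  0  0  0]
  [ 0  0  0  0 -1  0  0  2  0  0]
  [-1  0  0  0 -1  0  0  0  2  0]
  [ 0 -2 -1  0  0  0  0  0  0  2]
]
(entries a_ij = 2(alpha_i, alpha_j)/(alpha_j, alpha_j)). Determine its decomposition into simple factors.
B6 + F4

The diagram associated to this matrix has two connected components: the simple roots {alpha_2, alpha_3, alpha_4, alpha_6, alpha_7, alpha_10} form a chain of 6 nodes with a double edge at one end; the terminal node there is the unique short simple root (B_6), and {alpha_1, alpha_5, alpha_8, alpha_9} form a chain of 4 nodes with a double edge between the middle two (F_4). A semisimple Lie algebra decomposes uniquely as the direct sum of simple ideals, one per connected component of its Dynkin diagram, so g ≅ B_6 ⊕ F_4 (dimension 78 + 52 = 130).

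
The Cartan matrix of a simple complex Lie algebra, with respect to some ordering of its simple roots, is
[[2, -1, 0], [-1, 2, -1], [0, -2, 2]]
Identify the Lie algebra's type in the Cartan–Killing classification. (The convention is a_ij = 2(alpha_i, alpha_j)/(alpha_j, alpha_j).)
The matrix has rank 3 with 2's on the diagonal. Reading the off-diagonal entries as Dynkin edges (a single edge where a_ij = a_ji = -1; a double or triple edge where a_ij * a_ji = 2 or 3), the diagram is a chain of 3 nodes with a double edge at one end; the terminal node there is the unique long simple root (C_3). One simple-root ordering that puts it in standard form is (alpha_1, alpha_2, alpha_3). So the algebra is type C_3, i.e. sp(6).

C_3 (sp(6))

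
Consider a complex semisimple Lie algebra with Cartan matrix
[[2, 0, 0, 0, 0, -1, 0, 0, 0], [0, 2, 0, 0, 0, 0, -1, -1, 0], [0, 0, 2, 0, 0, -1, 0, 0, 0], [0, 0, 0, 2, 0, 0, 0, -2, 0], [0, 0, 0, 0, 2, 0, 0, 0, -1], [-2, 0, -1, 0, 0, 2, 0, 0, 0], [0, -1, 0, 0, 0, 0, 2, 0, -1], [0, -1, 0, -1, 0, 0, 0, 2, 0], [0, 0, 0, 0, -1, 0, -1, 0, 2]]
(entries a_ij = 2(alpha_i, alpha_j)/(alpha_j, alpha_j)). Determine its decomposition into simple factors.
B3 ⊕ C6

The diagram associated to this matrix has two connected components: the simple roots {alpha_1, alpha_3, alpha_6} form a chain of 3 nodes with a double edge at one end; the terminal node there is the unique short simple root (B_3), and {alpha_2, alpha_4, alpha_5, alpha_7, alpha_8, alpha_9} form a chain of 6 nodes with a double edge at one end; the terminal node there is the unique long simple root (C_6). A semisimple Lie algebra decomposes uniquely as the direct sum of simple ideals, one per connected component of its Dynkin diagram, so g ≅ B_3 ⊕ C_6 (dimension 21 + 78 = 99).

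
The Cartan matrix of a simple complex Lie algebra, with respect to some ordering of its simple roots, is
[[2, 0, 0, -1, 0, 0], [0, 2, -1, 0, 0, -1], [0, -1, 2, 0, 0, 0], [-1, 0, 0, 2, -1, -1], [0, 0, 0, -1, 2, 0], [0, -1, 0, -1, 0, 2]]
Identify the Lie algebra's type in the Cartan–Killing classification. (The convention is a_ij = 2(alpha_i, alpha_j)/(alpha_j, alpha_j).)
The matrix has rank 6 with 2's on the diagonal. Reading the off-diagonal entries as Dynkin edges (a single edge where a_ij = a_ji = -1; a double or triple edge where a_ij * a_ji = 2 or 3), the diagram is a chain of 4 nodes with a fork of two nodes at one end (D_6). One simple-root ordering that puts it in standard form is (alpha_3, alpha_2, alpha_6, alpha_4, alpha_5, alpha_1). So the algebra is type D_6, i.e. so(12).

D_6 (so(12))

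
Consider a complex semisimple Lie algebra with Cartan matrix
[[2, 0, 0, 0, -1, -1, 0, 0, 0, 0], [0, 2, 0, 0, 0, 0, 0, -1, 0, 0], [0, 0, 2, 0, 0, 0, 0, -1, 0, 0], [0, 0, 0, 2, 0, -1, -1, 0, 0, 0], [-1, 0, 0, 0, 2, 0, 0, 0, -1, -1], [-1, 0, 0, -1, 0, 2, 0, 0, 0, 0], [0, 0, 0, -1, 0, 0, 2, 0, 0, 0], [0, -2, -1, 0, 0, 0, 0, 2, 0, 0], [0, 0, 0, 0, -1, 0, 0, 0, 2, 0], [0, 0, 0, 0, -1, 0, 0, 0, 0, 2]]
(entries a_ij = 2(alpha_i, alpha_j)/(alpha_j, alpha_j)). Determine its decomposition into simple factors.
The diagram associated to this matrix has two connected components: the simple roots {alpha_2, alpha_3, alpha_8} form a chain of 3 nodes with a double edge at one end; the terminal node there is the unique short simple root (B_3), and {alpha_1, alpha_4, alpha_5, alpha_6, alpha_7, alpha_9, alpha_10} form a chain of 5 nodes with a fork of two nodes at one end (D_7). A semisimple Lie algebra decomposes uniquely as the direct sum of simple ideals, one per connected component of its Dynkin diagram, so g ≅ B_3 ⊕ D_7 (dimension 21 + 91 = 112).

B_3 (so(7)) + D_7 (so(14))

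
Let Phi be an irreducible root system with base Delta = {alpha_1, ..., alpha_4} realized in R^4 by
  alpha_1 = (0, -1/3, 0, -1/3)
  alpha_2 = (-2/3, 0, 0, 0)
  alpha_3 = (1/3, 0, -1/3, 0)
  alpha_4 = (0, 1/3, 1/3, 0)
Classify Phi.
C_4

Compute the Cartan integers a_ij = 2(alpha_i, alpha_j)/(alpha_j, alpha_j); the resulting 4x4 Cartan matrix is
[[2, 0, 0, -1], [0, 2, -2, 0], [0, -1, 2, -1], [-1, 0, -1, 2]].
The roots have two lengths (squared-length ratio 2:1); the short ones are alpha_{1,3,4}. The associated Dynkin diagram is a chain of 4 nodes with a double edge at one end; the terminal node there is the unique long simple root (C_4), so the type is C_4 (the algebra sp(8)).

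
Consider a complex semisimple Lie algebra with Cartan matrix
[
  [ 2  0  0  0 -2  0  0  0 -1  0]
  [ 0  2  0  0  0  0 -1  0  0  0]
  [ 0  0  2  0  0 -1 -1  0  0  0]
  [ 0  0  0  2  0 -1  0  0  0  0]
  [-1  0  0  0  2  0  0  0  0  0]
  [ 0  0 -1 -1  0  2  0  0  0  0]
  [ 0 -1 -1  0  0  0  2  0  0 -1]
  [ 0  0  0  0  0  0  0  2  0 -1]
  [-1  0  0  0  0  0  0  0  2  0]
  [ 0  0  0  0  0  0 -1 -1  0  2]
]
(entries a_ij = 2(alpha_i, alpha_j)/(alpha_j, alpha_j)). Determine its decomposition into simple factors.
The diagram associated to this matrix has two connected components: the simple roots {alpha_1, alpha_5, alpha_9} form a chain of 3 nodes with a double edge at one end; the terminal node there is the unique short simple root (B_3), and {alpha_2, alpha_3, alpha_4, alpha_6, alpha_7, alpha_8, alpha_10} form a chain of 6 nodes with one extra node attached to the third node from one end (E_7). A semisimple Lie algebra decomposes uniquely as the direct sum of simple ideals, one per connected component of its Dynkin diagram, so g ≅ B_3 ⊕ E_7 (dimension 21 + 133 = 154).

type B_3 ⊕ type E_7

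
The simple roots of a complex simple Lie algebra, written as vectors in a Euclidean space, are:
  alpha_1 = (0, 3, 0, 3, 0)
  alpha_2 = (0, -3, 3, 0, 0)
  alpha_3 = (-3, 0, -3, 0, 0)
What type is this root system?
Compute the Cartan integers a_ij = 2(alpha_i, alpha_j)/(alpha_j, alpha_j); the resulting 3x3 Cartan matrix is
[[2, -1, 0], [-1, 2, -1], [0, -1, 2]].
All simple roots have the same length, so the diagram is simply laced. The associated Dynkin diagram is a chain of 3 nodes with single edges (A_3), so the type is A_3 (the algebra sl(4)).

A_3 (sl(4))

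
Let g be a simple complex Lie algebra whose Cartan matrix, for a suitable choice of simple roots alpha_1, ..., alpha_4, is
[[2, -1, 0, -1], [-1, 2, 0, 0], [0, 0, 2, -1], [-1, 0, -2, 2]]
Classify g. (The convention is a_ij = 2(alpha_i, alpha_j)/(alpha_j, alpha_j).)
The matrix has rank 4 with 2's on the diagonal. Reading the off-diagonal entries as Dynkin edges (a single edge where a_ij = a_ji = -1; a double or triple edge where a_ij * a_ji = 2 or 3), the diagram is a chain of 4 nodes with a double edge at one end; the terminal node there is the unique short simple root (B_4). One simple-root ordering that puts it in standard form is (alpha_2, alpha_1, alpha_4, alpha_3). So the algebra is type B_4, i.e. so(9).

B4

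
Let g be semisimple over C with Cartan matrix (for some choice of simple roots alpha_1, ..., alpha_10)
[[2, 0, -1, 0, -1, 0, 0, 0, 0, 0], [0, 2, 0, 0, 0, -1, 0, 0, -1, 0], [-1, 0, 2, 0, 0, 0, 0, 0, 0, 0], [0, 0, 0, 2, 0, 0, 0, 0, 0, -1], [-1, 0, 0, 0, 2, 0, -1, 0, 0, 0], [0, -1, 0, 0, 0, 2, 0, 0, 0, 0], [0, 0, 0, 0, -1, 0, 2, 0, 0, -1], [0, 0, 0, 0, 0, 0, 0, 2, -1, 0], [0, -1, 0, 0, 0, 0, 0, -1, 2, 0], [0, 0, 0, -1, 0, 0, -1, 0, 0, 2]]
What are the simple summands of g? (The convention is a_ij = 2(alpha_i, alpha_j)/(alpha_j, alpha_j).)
type A_4 + type A_6

The diagram associated to this matrix has two connected components: the simple roots {alpha_2, alpha_6, alpha_8, alpha_9} form a chain of 4 nodes with single edges (A_4), and {alpha_1, alpha_3, alpha_4, alpha_5, alpha_7, alpha_10} form a chain of 6 nodes with single edges (A_6). A semisimple Lie algebra decomposes uniquely as the direct sum of simple ideals, one per connected component of its Dynkin diagram, so g ≅ A_4 ⊕ A_6 (dimension 24 + 48 = 72).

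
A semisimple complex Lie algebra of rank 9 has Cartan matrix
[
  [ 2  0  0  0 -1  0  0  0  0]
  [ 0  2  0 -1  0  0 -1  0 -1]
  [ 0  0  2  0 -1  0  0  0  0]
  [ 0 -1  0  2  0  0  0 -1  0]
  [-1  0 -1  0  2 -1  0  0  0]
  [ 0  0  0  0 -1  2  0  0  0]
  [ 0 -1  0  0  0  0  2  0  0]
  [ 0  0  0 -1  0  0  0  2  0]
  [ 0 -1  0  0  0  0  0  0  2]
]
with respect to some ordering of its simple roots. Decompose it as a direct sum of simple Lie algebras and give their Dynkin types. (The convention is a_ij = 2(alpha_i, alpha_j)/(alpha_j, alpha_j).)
D4 + D5

The diagram associated to this matrix has two connected components: the simple roots {alpha_1, alpha_3, alpha_5, alpha_6} form a chain of 2 nodes with a fork of two nodes at one end (D_4), and {alpha_2, alpha_4, alpha_7, alpha_8, alpha_9} form a chain of 3 nodes with a fork of two nodes at one end (D_5). A semisimple Lie algebra decomposes uniquely as the direct sum of simple ideals, one per connected component of its Dynkin diagram, so g ≅ D_4 ⊕ D_5 (dimension 28 + 45 = 73).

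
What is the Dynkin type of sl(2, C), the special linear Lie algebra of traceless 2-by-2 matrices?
A_1

This is sl(2), which has dimension 2^2 - 1 = 3 and rank 2 - 1 = 1 (a Cartan subalgebra is the diagonal traceless matrices). In the classification of classical Lie algebras, the special linear algebra sl(n+1) has type A_n; here n = 1, so the Dynkin diagram is a chain of 1 nodes with single edges (A_1). Hence the type is A_1.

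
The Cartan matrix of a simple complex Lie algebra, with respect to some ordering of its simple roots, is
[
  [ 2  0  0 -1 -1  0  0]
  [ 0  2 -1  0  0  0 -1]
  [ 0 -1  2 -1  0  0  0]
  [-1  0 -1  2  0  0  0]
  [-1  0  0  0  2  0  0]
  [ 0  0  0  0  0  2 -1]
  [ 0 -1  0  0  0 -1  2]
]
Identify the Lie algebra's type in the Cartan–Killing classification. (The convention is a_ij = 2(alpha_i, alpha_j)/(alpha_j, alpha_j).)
The matrix has rank 7 with 2's on the diagonal. Reading the off-diagonal entries as Dynkin edges (a single edge where a_ij = a_ji = -1; a double or triple edge where a_ij * a_ji = 2 or 3), the diagram is a chain of 7 nodes with single edges (A_7). One simple-root ordering that puts it in standard form is (alpha_5, alpha_1, alpha_4, alpha_3, alpha_2, alpha_7, alpha_6). So the algebra is type A_7, i.e. sl(8).

A7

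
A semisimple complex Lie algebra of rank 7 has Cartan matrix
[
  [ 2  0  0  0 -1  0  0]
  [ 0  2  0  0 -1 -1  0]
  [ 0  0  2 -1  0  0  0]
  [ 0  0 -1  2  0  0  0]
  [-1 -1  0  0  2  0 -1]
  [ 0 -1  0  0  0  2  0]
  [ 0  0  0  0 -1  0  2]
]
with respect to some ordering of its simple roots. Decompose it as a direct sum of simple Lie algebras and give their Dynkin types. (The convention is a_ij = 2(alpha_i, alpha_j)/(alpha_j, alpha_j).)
A2 + D5

The diagram associated to this matrix has two connected components: the simple roots {alpha_3, alpha_4} form a chain of 2 nodes with single edges (A_2), and {alpha_1, alpha_2, alpha_5, alpha_6, alpha_7} form a chain of 3 nodes with a fork of two nodes at one end (D_5). A semisimple Lie algebra decomposes uniquely as the direct sum of simple ideals, one per connected component of its Dynkin diagram, so g ≅ A_2 ⊕ D_5 (dimension 8 + 45 = 53).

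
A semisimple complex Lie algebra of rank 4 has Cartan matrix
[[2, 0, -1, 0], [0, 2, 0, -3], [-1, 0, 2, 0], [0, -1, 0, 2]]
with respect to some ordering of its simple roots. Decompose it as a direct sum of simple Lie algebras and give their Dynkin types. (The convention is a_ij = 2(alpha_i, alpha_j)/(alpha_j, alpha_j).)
type A_2 ⊕ type G_2

The diagram associated to this matrix has two connected components: the simple roots {alpha_1, alpha_3} form a chain of 2 nodes with single edges (A_2), and {alpha_2, alpha_4} form two nodes joined by a triple edge (G_2). A semisimple Lie algebra decomposes uniquely as the direct sum of simple ideals, one per connected component of its Dynkin diagram, so g ≅ A_2 ⊕ G_2 (dimension 8 + 14 = 22).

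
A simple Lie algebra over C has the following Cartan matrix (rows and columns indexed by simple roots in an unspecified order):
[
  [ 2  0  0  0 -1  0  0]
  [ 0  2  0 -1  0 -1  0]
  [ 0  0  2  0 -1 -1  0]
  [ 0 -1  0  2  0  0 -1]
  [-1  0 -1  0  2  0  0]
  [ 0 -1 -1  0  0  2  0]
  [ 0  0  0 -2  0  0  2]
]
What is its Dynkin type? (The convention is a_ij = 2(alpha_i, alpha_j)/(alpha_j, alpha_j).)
C7

The matrix has rank 7 with 2's on the diagonal. Reading the off-diagonal entries as Dynkin edges (a single edge where a_ij = a_ji = -1; a double or triple edge where a_ij * a_ji = 2 or 3), the diagram is a chain of 7 nodes with a double edge at one end; the terminal node there is the unique long simple root (C_7). One simple-root ordering that puts it in standard form is (alpha_1, alpha_5, alpha_3, alpha_6, alpha_2, alpha_4, alpha_7). So the algebra is type C_7, i.e. sp(14).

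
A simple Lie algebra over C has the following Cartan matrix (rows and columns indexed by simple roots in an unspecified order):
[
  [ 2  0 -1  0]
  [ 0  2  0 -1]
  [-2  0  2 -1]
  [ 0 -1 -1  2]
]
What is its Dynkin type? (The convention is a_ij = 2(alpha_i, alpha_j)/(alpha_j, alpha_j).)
B_4 (so(9))

The matrix has rank 4 with 2's on the diagonal. Reading the off-diagonal entries as Dynkin edges (a single edge where a_ij = a_ji = -1; a double or triple edge where a_ij * a_ji = 2 or 3), the diagram is a chain of 4 nodes with a double edge at one end; the terminal node there is the unique short simple root (B_4). One simple-root ordering that puts it in standard form is (alpha_2, alpha_4, alpha_3, alpha_1). So the algebra is type B_4, i.e. so(9).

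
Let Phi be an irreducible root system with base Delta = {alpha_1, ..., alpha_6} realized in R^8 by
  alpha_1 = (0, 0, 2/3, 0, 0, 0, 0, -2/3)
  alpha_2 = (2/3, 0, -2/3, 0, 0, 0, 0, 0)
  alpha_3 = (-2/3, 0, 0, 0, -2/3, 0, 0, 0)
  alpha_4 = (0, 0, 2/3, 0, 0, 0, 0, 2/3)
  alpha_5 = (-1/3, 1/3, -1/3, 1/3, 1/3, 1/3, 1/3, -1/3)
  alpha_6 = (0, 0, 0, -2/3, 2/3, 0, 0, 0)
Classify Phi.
E_6

Compute the Cartan integers a_ij = 2(alpha_i, alpha_j)/(alpha_j, alpha_j); the resulting 6x6 Cartan matrix is
[[2, -1, 0, 0, 0, 0], [-1, 2, -1, -1, 0, 0], [0, -1, 2, 0, 0, -1], [0, -1, 0, 2, -1, 0], [0, 0, 0, -1, 2, 0], [0, 0, -1, 0, 0, 2]].
All simple roots have the same length, so the diagram is simply laced. The associated Dynkin diagram is a chain of 5 nodes with one extra node attached to the third node from one end (E_6), so the type is E_6.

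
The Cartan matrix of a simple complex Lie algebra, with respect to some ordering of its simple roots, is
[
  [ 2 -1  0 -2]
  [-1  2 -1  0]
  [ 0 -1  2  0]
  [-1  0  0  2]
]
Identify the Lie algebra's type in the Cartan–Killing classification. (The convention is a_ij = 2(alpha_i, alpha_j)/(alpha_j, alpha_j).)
B4

The matrix has rank 4 with 2's on the diagonal. Reading the off-diagonal entries as Dynkin edges (a single edge where a_ij = a_ji = -1; a double or triple edge where a_ij * a_ji = 2 or 3), the diagram is a chain of 4 nodes with a double edge at one end; the terminal node there is the unique short simple root (B_4). One simple-root ordering that puts it in standard form is (alpha_3, alpha_2, alpha_1, alpha_4). So the algebra is type B_4, i.e. so(9).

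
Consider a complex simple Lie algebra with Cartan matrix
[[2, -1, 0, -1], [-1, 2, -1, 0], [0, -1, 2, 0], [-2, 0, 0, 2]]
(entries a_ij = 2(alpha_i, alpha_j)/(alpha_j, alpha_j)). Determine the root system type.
The matrix has rank 4 with 2's on the diagonal. Reading the off-diagonal entries as Dynkin edges (a single edge where a_ij = a_ji = -1; a double or triple edge where a_ij * a_ji = 2 or 3), the diagram is a chain of 4 nodes with a double edge at one end; the terminal node there is the unique long simple root (C_4). One simple-root ordering that puts it in standard form is (alpha_3, alpha_2, alpha_1, alpha_4). So the algebra is type C_4, i.e. sp(8).

C_4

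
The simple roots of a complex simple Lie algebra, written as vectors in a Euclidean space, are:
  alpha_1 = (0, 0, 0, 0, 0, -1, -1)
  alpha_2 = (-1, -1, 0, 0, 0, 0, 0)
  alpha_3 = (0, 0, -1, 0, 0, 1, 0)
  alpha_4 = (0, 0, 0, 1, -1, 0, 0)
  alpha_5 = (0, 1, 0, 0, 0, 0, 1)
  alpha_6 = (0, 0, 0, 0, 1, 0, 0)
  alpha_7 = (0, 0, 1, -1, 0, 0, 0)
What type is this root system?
Compute the Cartan integers a_ij = 2(alpha_i, alpha_j)/(alpha_j, alpha_j); the resulting 7x7 Cartan matrix is
[[2, 0, -1, 0, -1, 0, 0], [0, 2, 0, 0, -1, 0, 0], [-1, 0, 2, 0, 0, 0, -1], [0, 0, 0, 2, 0, -2, -1], [-1, -1, 0, 0, 2, 0, 0], [0, 0, 0, -1, 0, 2, 0], [0, 0, -1, -1, 0, 0, 2]].
The roots have two lengths (squared-length ratio 2:1); the short ones are alpha_{6}. The associated Dynkin diagram is a chain of 7 nodes with a double edge at one end; the terminal node there is the unique short simple root (B_7), so the type is B_7 (the algebra so(15)).

B_7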